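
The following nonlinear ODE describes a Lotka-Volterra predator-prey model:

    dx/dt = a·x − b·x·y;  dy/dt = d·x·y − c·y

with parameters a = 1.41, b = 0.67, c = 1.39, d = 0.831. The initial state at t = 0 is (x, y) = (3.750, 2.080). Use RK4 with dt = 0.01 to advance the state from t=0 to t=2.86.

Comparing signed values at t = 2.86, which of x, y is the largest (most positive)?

largest component: y

t=0.000: state=(3.750, 2.080)
step 1 (dt=0.01): k1=(0.061, 3.591), k2=(0.016, 3.622), k3=(0.016, 3.622), k4=(-0.030, 3.653); state += dt/6·(k1+2k2+2k3+k4)
t=0.010: state=(3.750, 2.116)
t=0.020: state=(3.749, 2.153)
t=0.030: state=(3.748, 2.191)
continuing one RK4 step at a time; state shown every 10 steps (Δt=0.1):
t=0.100: state=(3.709, 2.469)
t=0.200: state=(3.567, 2.909)
t=0.300: state=(3.328, 3.374)
t=0.400: state=(3.010, 3.822)
t=0.500: state=(2.647, 4.208)
t=0.600: state=(2.276, 4.493)
t=0.700: state=(1.927, 4.655)
t=0.800: state=(1.621, 4.693)
t=0.900: state=(1.366, 4.622)
t=1.000: state=(1.159, 4.466)
t=1.100: state=(0.997, 4.249)
t=1.200: state=(0.870, 3.995)
t=1.300: state=(0.774, 3.722)
t=1.400: state=(0.701, 3.443)
t=1.500: state=(0.647, 3.169)
t=1.600: state=(0.608, 2.905)
t=1.700: state=(0.581, 2.655)
t=1.800: state=(0.564, 2.423)
t=1.900: state=(0.556, 2.209)
t=2.000: state=(0.556, 2.013)
t=2.100: state=(0.563, 1.835)
t=2.200: state=(0.576, 1.675)
t=2.300: state=(0.596, 1.530)
t=2.400: state=(0.622, 1.400)
t=2.500: state=(0.655, 1.285)
t=2.600: state=(0.694, 1.183)
t=2.700: state=(0.741, 1.092)
t=2.800: state=(0.795, 1.013)
t=2.860: state=(0.831, 0.971)
compare at T: x=0.831, y=0.971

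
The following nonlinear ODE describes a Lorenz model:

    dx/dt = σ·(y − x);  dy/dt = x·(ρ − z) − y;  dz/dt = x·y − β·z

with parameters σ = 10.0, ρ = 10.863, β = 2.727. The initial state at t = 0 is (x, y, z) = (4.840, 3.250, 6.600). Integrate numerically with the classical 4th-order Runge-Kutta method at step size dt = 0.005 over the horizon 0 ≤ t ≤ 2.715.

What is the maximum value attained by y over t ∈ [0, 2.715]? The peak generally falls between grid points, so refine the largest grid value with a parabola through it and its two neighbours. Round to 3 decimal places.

max y = 7.148

t=0.000: state=(4.840, 3.250, 6.600)
step 1 (dt=0.005): k1=(-15.900, 17.383, -2.268), k2=(-15.068, 17.197, -2.173), k3=(-15.093, 17.205, -2.169), k4=(-14.285, 17.027, -2.074); state += dt/6·(k1+2k2+2k3+k4)
t=0.005: state=(4.765, 3.336, 6.589)
t=0.010: state=(4.697, 3.420, 6.579)
t=0.015: state=(4.637, 3.503, 6.570)
continuing one RK4 step at a time; state shown every 20 steps (Δt=0.1):
t=0.100: state=(4.409, 4.768, 6.608)
t=0.200: state=(5.134, 6.096, 7.310)
t=0.300: state=(6.119, 7.022, 8.856)
t=0.400: state=(6.734, 6.974, 10.777)
t=0.500: state=(6.529, 5.907, 12.003)
t=0.600: state=(5.655, 4.641, 11.936)
t=0.700: state=(4.702, 3.883, 10.978)
t=0.800: state=(4.095, 3.712, 9.786)
t=0.900: state=(3.929, 3.969, 8.777)
t=1.000: state=(4.145, 4.521, 8.172)
t=1.100: state=(4.645, 5.248, 8.103)
t=1.200: state=(5.293, 5.948, 8.625)
t=1.300: state=(5.869, 6.319, 9.604)
t=1.400: state=(6.114, 6.130, 10.621)
t=1.500: state=(5.904, 5.496, 11.164)
t=1.600: state=(5.388, 4.818, 11.037)
t=1.700: state=(4.858, 4.406, 10.446)
t=1.800: state=(4.529, 4.334, 9.726)
t=1.900: state=(4.470, 4.541, 9.137)
t=2.000: state=(4.653, 4.933, 8.842)
t=2.100: state=(4.998, 5.388, 8.916)
t=2.200: state=(5.385, 5.743, 9.334)
t=2.300: state=(5.665, 5.844, 9.933)
t=2.400: state=(5.717, 5.642, 10.443)
t=2.500: state=(5.533, 5.261, 10.640)
t=2.600: state=(5.223, 4.901, 10.483)
t=2.700: state=(4.937, 4.706, 10.102)
t=2.715: state=(4.904, 4.694, 10.037)
largest grid value and its neighbours: y(0.340)=7.14525, y(0.345)=7.14763, y(0.350)=7.14700
parabola through these three points peaks at t≈0.346 with y≈7.14776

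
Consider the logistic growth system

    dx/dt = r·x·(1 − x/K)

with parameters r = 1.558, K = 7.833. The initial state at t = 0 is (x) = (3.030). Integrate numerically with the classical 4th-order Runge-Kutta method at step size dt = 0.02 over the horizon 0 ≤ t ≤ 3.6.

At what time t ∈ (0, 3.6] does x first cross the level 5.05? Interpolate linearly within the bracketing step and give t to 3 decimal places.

t = 0.678

t=0.000: state=(3.030)
step 1 (dt=0.02): k1=(2.895), k2=(2.905), k3=(2.905), k4=(2.914); state += dt/6·(k1+2k2+2k3+k4)
t=0.020: state=(3.088)
t=0.040: state=(3.147)
t=0.060: state=(3.205)
continuing one RK4 step at a time; state shown every 10 steps (Δt=0.2):
t=0.200: state=(3.625)
t=0.400: state=(4.234)
t=0.600: state=(4.828)
t=0.660: state=(4.999)
next step: t=0.680: state=(5.055) — x has crossed 5.05
linear interpolation between t=0.660 (4.99910) and t=0.680 (5.05521) → t≈0.678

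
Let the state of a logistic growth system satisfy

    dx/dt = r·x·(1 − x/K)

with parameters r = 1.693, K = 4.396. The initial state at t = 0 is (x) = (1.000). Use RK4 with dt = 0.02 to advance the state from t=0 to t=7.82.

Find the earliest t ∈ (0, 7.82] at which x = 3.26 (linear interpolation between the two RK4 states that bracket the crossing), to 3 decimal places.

t=0.000: state=(1.000)
step 1 (dt=0.02): k1=(1.308), k2=(1.320), k3=(1.320), k4=(1.332); state += dt/6·(k1+2k2+2k3+k4)
t=0.020: state=(1.026)
t=0.040: state=(1.053)
t=0.060: state=(1.081)
continuing one RK4 step at a time; state shown every 25 steps (Δt=0.5):
t=0.500: state=(1.789)
t=1.000: state=(2.706)
t=1.340: state=(3.253)
next step: t=1.360: state=(3.281) — x has crossed 3.26
linear interpolation between t=1.340 (3.25308) and t=1.360 (3.28149) → t≈1.345

t = 1.345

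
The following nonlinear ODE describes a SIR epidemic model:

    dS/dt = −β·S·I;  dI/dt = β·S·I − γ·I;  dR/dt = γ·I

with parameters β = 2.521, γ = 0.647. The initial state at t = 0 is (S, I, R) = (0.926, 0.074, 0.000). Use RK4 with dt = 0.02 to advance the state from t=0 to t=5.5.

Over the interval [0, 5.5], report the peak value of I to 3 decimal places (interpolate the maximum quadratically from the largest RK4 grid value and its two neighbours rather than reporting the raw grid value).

max I = 0.414

t=0.000: state=(0.926, 0.074, 0.000)
step 1 (dt=0.02): k1=(-0.173, 0.125, 0.048), k2=(-0.175, 0.127, 0.049), k3=(-0.175, 0.127, 0.049), k4=(-0.178, 0.128, 0.050); state += dt/6·(k1+2k2+2k3+k4)
t=0.020: state=(0.922, 0.077, 0.001)
t=0.040: state=(0.919, 0.079, 0.002)
t=0.060: state=(0.915, 0.082, 0.003)
continuing one RK4 step at a time; state shown every 10 steps (Δt=0.2):
t=0.200: state=(0.886, 0.103, 0.011)
t=0.400: state=(0.834, 0.139, 0.027)
t=0.600: state=(0.769, 0.183, 0.048)
t=0.800: state=(0.692, 0.233, 0.075)
t=1.000: state=(0.608, 0.284, 0.108)
t=1.200: state=(0.520, 0.332, 0.148)
t=1.400: state=(0.435, 0.371, 0.194)
t=1.600: state=(0.359, 0.398, 0.243)
t=1.800: state=(0.292, 0.412, 0.296)
t=2.000: state=(0.237, 0.413, 0.350)
t=2.200: state=(0.193, 0.405, 0.403)
t=2.400: state=(0.158, 0.388, 0.454)
t=2.600: state=(0.131, 0.367, 0.503)
t=2.800: state=(0.109, 0.342, 0.549)
t=3.000: state=(0.092, 0.316, 0.591)
t=3.200: state=(0.079, 0.290, 0.630)
t=3.400: state=(0.069, 0.265, 0.666)
t=3.600: state=(0.061, 0.240, 0.699)
t=3.800: state=(0.054, 0.217, 0.729)
t=4.000: state=(0.049, 0.196, 0.755)
t=4.200: state=(0.044, 0.176, 0.779)
t=4.400: state=(0.041, 0.158, 0.801)
t=4.600: state=(0.038, 0.142, 0.820)
t=4.800: state=(0.035, 0.127, 0.838)
t=5.000: state=(0.033, 0.113, 0.853)
t=5.200: state=(0.032, 0.101, 0.867)
t=5.400: state=(0.030, 0.090, 0.880)
t=5.500: state=(0.029, 0.085, 0.885)
largest grid value and its neighbours: I(1.900)=0.41395, I(1.920)=0.41403, I(1.940)=0.41400
parabola through these three points peaks at t≈1.925 with I≈0.41403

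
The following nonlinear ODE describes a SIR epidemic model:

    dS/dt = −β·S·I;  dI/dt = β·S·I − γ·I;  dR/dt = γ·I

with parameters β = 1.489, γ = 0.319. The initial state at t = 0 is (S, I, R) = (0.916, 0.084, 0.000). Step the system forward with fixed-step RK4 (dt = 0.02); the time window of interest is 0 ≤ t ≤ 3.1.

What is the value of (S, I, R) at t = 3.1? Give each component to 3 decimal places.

(S, I, R) = (0.230, 0.474, 0.296)

t=0.000: state=(0.916, 0.084, 0.000)
step 1 (dt=0.02): k1=(-0.115, 0.088, 0.027), k2=(-0.116, 0.089, 0.027), k3=(-0.116, 0.089, 0.027), k4=(-0.117, 0.089, 0.027); state += dt/6·(k1+2k2+2k3+k4)
t=0.020: state=(0.914, 0.086, 0.001)
t=0.040: state=(0.911, 0.088, 0.001)
t=0.060: state=(0.909, 0.089, 0.002)
continuing one RK4 step at a time; state shown every 10 steps (Δt=0.2):
t=0.200: state=(0.891, 0.103, 0.006)
t=0.400: state=(0.861, 0.126, 0.013)
t=0.600: state=(0.826, 0.152, 0.022)
t=0.800: state=(0.787, 0.181, 0.033)
t=1.000: state=(0.742, 0.213, 0.045)
t=1.200: state=(0.693, 0.247, 0.060)
t=1.400: state=(0.640, 0.283, 0.077)
t=1.600: state=(0.585, 0.319, 0.096)
t=1.800: state=(0.529, 0.353, 0.117)
t=2.000: state=(0.474, 0.385, 0.141)
t=2.200: state=(0.421, 0.412, 0.166)
t=2.400: state=(0.371, 0.435, 0.194)
t=2.600: state=(0.325, 0.453, 0.222)
t=2.800: state=(0.284, 0.465, 0.251)
t=3.000: state=(0.247, 0.472, 0.281)
t=3.100: state=(0.230, 0.474, 0.296)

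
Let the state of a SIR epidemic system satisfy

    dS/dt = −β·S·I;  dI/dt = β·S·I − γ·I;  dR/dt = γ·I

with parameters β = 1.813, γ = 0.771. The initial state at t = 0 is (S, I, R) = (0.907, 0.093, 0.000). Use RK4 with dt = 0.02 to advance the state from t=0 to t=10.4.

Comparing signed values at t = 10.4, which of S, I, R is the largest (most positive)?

largest component: R

t=0.000: state=(0.907, 0.093, 0.000)
step 1 (dt=0.02): k1=(-0.153, 0.081, 0.072), k2=(-0.154, 0.082, 0.072), k3=(-0.154, 0.082, 0.072), k4=(-0.155, 0.082, 0.073); state += dt/6·(k1+2k2+2k3+k4)
t=0.020: state=(0.904, 0.095, 0.001)
t=0.040: state=(0.901, 0.096, 0.003)
t=0.060: state=(0.898, 0.098, 0.004)
continuing one RK4 step at a time; state shown every 25 steps (Δt=0.5):
t=0.500: state=(0.817, 0.138, 0.044)
t=1.000: state=(0.705, 0.188, 0.107)
t=1.500: state=(0.583, 0.229, 0.188)
t=2.000: state=(0.468, 0.251, 0.281)
t=2.500: state=(0.373, 0.249, 0.378)
t=3.000: state=(0.300, 0.229, 0.471)
t=3.500: state=(0.247, 0.200, 0.554)
t=4.000: state=(0.209, 0.167, 0.625)
t=4.500: state=(0.182, 0.135, 0.683)
t=5.000: state=(0.163, 0.107, 0.729)
t=5.500: state=(0.150, 0.084, 0.766)
t=6.000: state=(0.140, 0.065, 0.795)
t=6.500: state=(0.133, 0.050, 0.817)
t=7.000: state=(0.128, 0.038, 0.834)
t=7.500: state=(0.124, 0.029, 0.847)
t=8.000: state=(0.121, 0.022, 0.857)
t=8.500: state=(0.119, 0.017, 0.864)
t=9.000: state=(0.117, 0.013, 0.870)
t=9.500: state=(0.116, 0.010, 0.874)
t=10.000: state=(0.115, 0.007, 0.877)
t=10.400: state=(0.115, 0.006, 0.880)
compare at T: S=0.115, I=0.006, R=0.880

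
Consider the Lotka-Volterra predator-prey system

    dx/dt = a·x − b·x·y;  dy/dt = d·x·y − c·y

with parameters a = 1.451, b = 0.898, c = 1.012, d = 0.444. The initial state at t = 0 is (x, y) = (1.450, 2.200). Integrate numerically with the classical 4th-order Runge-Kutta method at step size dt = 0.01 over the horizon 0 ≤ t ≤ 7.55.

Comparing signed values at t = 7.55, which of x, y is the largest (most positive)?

largest component: x

t=0.000: state=(1.450, 2.200)
step 1 (dt=0.01): k1=(-0.761, -0.810), k2=(-0.753, -0.812), k3=(-0.753, -0.812), k4=(-0.746, -0.814); state += dt/6·(k1+2k2+2k3+k4)
t=0.010: state=(1.442, 2.192)
t=0.020: state=(1.435, 2.184)
t=0.030: state=(1.428, 2.176)
continuing one RK4 step at a time; state shown every 25 steps (Δt=0.25):
t=0.250: state=(1.302, 1.989)
t=0.500: state=(1.227, 1.776)
t=0.750: state=(1.210, 1.578)
t=1.000: state=(1.246, 1.403)
t=1.250: state=(1.329, 1.256)
t=1.500: state=(1.461, 1.138)
t=1.750: state=(1.643, 1.050)
t=2.000: state=(1.879, 0.990)
t=2.250: state=(2.171, 0.962)
t=2.500: state=(2.514, 0.969)
t=2.750: state=(2.894, 1.015)
t=3.000: state=(3.280, 1.111)
t=3.250: state=(3.615, 1.265)
t=3.500: state=(3.820, 1.487)
t=3.750: state=(3.813, 1.767)
t=4.000: state=(3.562, 2.071)
t=4.250: state=(3.119, 2.333)
t=4.500: state=(2.603, 2.488)
t=4.750: state=(2.129, 2.510)
t=5.000: state=(1.757, 2.416)
t=5.250: state=(1.495, 2.245)
t=5.500: state=(1.328, 2.037)
t=5.750: state=(1.238, 1.823)
t=6.000: state=(1.209, 1.620)
t=6.250: state=(1.233, 1.440)
t=6.500: state=(1.306, 1.287)
t=6.750: state=(1.427, 1.162)
t=7.000: state=(1.597, 1.067)
t=7.250: state=(1.821, 1.001)
t=7.500: state=(2.100, 0.966)
t=7.550: state=(2.163, 0.963)
compare at T: x=2.163, y=0.963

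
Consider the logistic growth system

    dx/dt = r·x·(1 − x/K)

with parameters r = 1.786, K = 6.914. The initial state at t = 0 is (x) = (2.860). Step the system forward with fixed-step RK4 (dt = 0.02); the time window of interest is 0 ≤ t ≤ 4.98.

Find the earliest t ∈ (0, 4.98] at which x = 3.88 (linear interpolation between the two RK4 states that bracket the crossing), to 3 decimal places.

t = 0.333

t=0.000: state=(2.860)
step 1 (dt=0.02): k1=(2.995), k2=(3.004), k3=(3.004), k4=(3.013); state += dt/6·(k1+2k2+2k3+k4)
t=0.020: state=(2.920)
t=0.040: state=(2.980)
t=0.060: state=(3.041)
continuing one RK4 step at a time; state shown every 10 steps (Δt=0.2):
t=0.200: state=(3.471)
t=0.320: state=(3.840)
next step: t=0.340: state=(3.901) — x has crossed 3.88
linear interpolation between t=0.320 (3.84025) and t=0.340 (3.90110) → t≈0.333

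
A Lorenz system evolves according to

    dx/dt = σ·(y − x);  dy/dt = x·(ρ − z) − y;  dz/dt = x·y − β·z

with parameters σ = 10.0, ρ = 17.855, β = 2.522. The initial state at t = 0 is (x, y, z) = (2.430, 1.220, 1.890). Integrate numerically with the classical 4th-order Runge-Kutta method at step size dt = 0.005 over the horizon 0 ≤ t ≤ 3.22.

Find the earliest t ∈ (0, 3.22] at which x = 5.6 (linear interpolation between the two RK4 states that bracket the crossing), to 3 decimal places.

t = 0.190

t=0.000: state=(2.430, 1.220, 1.890)
step 1 (dt=0.005): k1=(-12.100, 37.575, -1.802), k2=(-10.858, 37.009, -1.602), k3=(-10.903, 37.059, -1.603), k4=(-9.702, 36.538, -1.408); state += dt/6·(k1+2k2+2k3+k4)
t=0.005: state=(2.376, 1.405, 1.882)
t=0.010: state=(2.333, 1.586, 1.876)
t=0.015: state=(2.301, 1.762, 1.872)
t=0.185: state=(5.403, 9.346, 3.985)
next step: t=0.190: state=(5.604, 9.677, 4.195) — x has crossed 5.6
linear interpolation between t=0.185 (5.40315) and t=0.190 (5.60357) → t≈0.190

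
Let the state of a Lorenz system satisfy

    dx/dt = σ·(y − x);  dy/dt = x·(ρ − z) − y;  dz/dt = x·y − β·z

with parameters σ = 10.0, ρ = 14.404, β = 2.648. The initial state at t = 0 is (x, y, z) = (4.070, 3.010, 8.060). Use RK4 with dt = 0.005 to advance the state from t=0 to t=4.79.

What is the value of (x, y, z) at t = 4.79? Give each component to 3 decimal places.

t=0.000: state=(4.070, 3.010, 8.060)
step 1 (dt=0.005): k1=(-10.600, 22.810, -9.092), k2=(-9.765, 22.677, -8.881), k3=(-9.789, 22.688, -8.878), k4=(-8.976, 22.565, -8.666); state += dt/6·(k1+2k2+2k3+k4)
t=0.005: state=(4.021, 3.123, 8.016)
t=0.010: state=(3.980, 3.236, 7.973)
t=0.015: state=(3.947, 3.347, 7.933)
continuing one RK4 step at a time; state shown every 40 steps (Δt=0.2):
t=0.200: state=(5.761, 7.712, 8.723)
t=0.400: state=(8.825, 8.785, 16.300)
t=0.600: state=(5.408, 3.334, 16.109)
t=0.800: state=(3.307, 3.219, 11.294)
t=1.000: state=(4.495, 5.700, 9.243)
t=1.200: state=(7.464, 8.746, 12.727)
t=1.400: state=(7.208, 5.717, 16.709)
t=1.600: state=(4.400, 3.607, 13.502)
t=1.800: state=(4.307, 4.907, 10.595)
t=2.000: state=(6.333, 7.538, 11.536)
t=2.200: state=(7.478, 7.053, 15.493)
t=2.400: state=(5.456, 4.424, 14.660)
t=2.600: state=(4.549, 4.692, 11.855)
t=2.800: state=(5.724, 6.618, 11.478)
t=3.000: state=(7.119, 7.295, 14.230)
t=3.200: state=(6.136, 5.269, 14.947)
t=3.400: state=(4.948, 4.779, 12.811)
t=3.600: state=(5.457, 6.048, 11.816)
t=3.800: state=(6.670, 7.064, 13.420)
t=4.000: state=(6.439, 5.885, 14.732)
t=4.200: state=(5.352, 5.022, 13.439)
t=4.400: state=(5.395, 5.733, 12.256)
t=4.600: state=(6.305, 6.721, 13.010)
t=4.790: state=(6.516, 6.280, 14.306)

(x, y, z) = (6.516, 6.280, 14.306)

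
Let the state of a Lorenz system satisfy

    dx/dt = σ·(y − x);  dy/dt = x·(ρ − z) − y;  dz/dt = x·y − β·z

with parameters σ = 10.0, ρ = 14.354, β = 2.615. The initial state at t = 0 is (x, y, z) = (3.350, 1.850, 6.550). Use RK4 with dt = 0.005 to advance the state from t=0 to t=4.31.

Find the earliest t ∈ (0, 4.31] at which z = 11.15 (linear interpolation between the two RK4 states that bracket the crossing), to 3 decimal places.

t=0.000: state=(3.350, 1.850, 6.550)
step 1 (dt=0.005): k1=(-15.000, 24.293, -10.931), k2=(-14.018, 24.031, -10.727), k3=(-14.049, 24.049, -10.726), k4=(-13.095, 23.801, -10.526); state += dt/6·(k1+2k2+2k3+k4)
t=0.005: state=(3.280, 1.970, 6.496)
t=0.010: state=(3.219, 2.088, 6.445)
t=0.015: state=(3.167, 2.204, 6.395)
continuing one RK4 step at a time; state shown every 40 steps (Δt=0.2):
t=0.200: state=(4.731, 6.795, 6.421)
t=0.330: state=(7.970, 10.496, 10.943)
next step: t=0.335: state=(8.095, 10.575, 11.221) — z has crossed 11.15
linear interpolation between t=0.330 (10.94300) and t=0.335 (11.22130) → t≈0.334

t = 0.334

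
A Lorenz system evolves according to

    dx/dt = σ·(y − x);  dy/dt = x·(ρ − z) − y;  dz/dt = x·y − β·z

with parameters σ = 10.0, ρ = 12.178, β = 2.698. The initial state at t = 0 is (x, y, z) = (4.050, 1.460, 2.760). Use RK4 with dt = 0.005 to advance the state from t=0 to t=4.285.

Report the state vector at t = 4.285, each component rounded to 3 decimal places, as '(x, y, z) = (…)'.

(x, y, z) = (6.145, 5.945, 12.090)

t=0.000: state=(4.050, 1.460, 2.760)
step 1 (dt=0.005): k1=(-25.900, 36.683, -1.533), k2=(-24.335, 35.997, -1.252), k3=(-24.392, 36.032, -1.255), k4=(-22.879, 35.379, -0.987); state += dt/6·(k1+2k2+2k3+k4)
t=0.005: state=(3.928, 1.640, 2.754)
t=0.010: state=(3.821, 1.814, 2.750)
t=0.015: state=(3.727, 1.982, 2.749)
continuing one RK4 step at a time; state shown every 40 steps (Δt=0.2):
t=0.200: state=(5.203, 7.459, 4.621)
t=0.400: state=(9.297, 9.546, 14.492)
t=0.600: state=(5.050, 2.349, 14.931)
t=0.800: state=(2.156, 1.782, 9.546)
t=1.000: state=(2.566, 3.256, 6.415)
t=1.200: state=(4.940, 6.617, 6.654)
t=1.400: state=(7.977, 8.559, 12.592)
t=1.600: state=(5.927, 4.046, 14.416)
t=1.800: state=(3.422, 2.957, 10.518)
t=2.000: state=(3.713, 4.373, 8.025)
t=2.200: state=(5.745, 6.959, 8.958)
t=2.400: state=(7.171, 6.995, 12.974)
t=2.600: state=(5.378, 4.267, 12.942)
t=2.800: state=(4.084, 3.963, 10.263)
t=3.000: state=(4.710, 5.375, 9.077)
t=3.200: state=(6.215, 6.835, 10.701)
t=3.400: state=(6.355, 5.848, 12.762)
t=3.600: state=(5.028, 4.471, 11.793)
t=3.800: state=(4.618, 4.764, 10.141)
t=4.000: state=(5.392, 5.921, 10.061)
t=4.200: state=(6.182, 6.301, 11.580)
t=4.285: state=(6.145, 5.945, 12.090)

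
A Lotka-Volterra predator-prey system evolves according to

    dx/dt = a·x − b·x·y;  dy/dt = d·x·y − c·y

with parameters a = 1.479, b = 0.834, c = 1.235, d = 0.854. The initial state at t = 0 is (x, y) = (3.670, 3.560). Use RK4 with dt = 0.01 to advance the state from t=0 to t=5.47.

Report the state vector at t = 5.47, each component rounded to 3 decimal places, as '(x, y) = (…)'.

t=0.000: state=(3.670, 3.560)
step 1 (dt=0.01): k1=(-5.468, 6.761), k2=(-5.530, 6.741), k3=(-5.530, 6.740), k4=(-5.589, 6.718); state += dt/6·(k1+2k2+2k3+k4)
t=0.010: state=(3.615, 3.627)
t=0.020: state=(3.558, 3.694)
t=0.030: state=(3.501, 3.761)
continuing one RK4 step at a time; state shown every 20 steps (Δt=0.2):
t=0.200: state=(2.458, 4.700)
t=0.400: state=(1.443, 5.093)
t=0.600: state=(0.844, 4.811)
t=0.800: state=(0.533, 4.214)
t=1.000: state=(0.375, 3.552)
t=1.200: state=(0.294, 2.936)
t=1.400: state=(0.253, 2.402)
t=1.600: state=(0.237, 1.956)
t=1.800: state=(0.237, 1.591)
t=2.000: state=(0.251, 1.295)
t=2.200: state=(0.277, 1.058)
t=2.400: state=(0.318, 0.869)
t=2.600: state=(0.374, 0.720)
t=2.800: state=(0.451, 0.604)
t=3.000: state=(0.552, 0.513)
t=3.200: state=(0.685, 0.445)
t=3.400: state=(0.859, 0.397)
t=3.600: state=(1.083, 0.366)
t=3.800: state=(1.372, 0.352)
t=4.000: state=(1.739, 0.358)
t=4.200: state=(2.197, 0.391)
t=4.400: state=(2.752, 0.465)
t=4.600: state=(3.385, 0.613)
t=4.800: state=(4.021, 0.903)
t=5.000: state=(4.459, 1.462)
t=5.200: state=(4.354, 2.449)
t=5.400: state=(3.488, 3.775)
t=5.470: state=(3.063, 4.212)

(x, y) = (3.063, 4.212)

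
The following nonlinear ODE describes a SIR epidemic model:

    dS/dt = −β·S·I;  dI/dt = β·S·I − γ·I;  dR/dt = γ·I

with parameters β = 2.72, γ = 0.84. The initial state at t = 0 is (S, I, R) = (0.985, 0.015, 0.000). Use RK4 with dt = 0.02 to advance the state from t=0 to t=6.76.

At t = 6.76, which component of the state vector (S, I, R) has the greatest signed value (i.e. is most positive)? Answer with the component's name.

t=0.000: state=(0.985, 0.015, 0.000)
step 1 (dt=0.02): k1=(-0.040, 0.028, 0.013), k2=(-0.041, 0.028, 0.013), k3=(-0.041, 0.028, 0.013), k4=(-0.042, 0.029, 0.013); state += dt/6·(k1+2k2+2k3+k4)
t=0.020: state=(0.984, 0.016, 0.000)
t=0.040: state=(0.983, 0.016, 0.001)
t=0.060: state=(0.982, 0.017, 0.001)
continuing one RK4 step at a time; state shown every 25 steps (Δt=0.5):
t=0.500: state=(0.953, 0.037, 0.010)
t=1.000: state=(0.880, 0.085, 0.035)
t=1.500: state=(0.743, 0.170, 0.087)
t=2.000: state=(0.551, 0.270, 0.180)
t=2.500: state=(0.364, 0.329, 0.307)
t=3.000: state=(0.232, 0.322, 0.446)
t=3.500: state=(0.155, 0.274, 0.572)
t=4.000: state=(0.111, 0.215, 0.674)
t=4.500: state=(0.086, 0.161, 0.753)
t=5.000: state=(0.071, 0.118, 0.811)
t=5.500: state=(0.062, 0.085, 0.853)
t=6.000: state=(0.056, 0.060, 0.883)
t=6.500: state=(0.053, 0.043, 0.905)
t=6.760: state=(0.051, 0.036, 0.913)
compare at T: S=0.051, I=0.036, R=0.913

largest component: R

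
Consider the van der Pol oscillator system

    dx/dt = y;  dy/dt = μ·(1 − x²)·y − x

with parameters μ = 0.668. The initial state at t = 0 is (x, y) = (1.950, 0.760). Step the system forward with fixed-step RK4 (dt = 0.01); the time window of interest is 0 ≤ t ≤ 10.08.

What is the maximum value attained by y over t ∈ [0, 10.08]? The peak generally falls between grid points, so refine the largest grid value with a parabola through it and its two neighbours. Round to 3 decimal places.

max y = 2.365

t=0.000: state=(1.950, 0.760)
step 1 (dt=0.01): k1=(0.760, -3.373), k2=(0.743, -3.352), k3=(0.743, -3.352), k4=(0.726, -3.332); state += dt/6·(k1+2k2+2k3+k4)
t=0.010: state=(1.957, 0.726)
t=0.020: state=(1.965, 0.693)
t=0.030: state=(1.971, 0.661)
continuing one RK4 step at a time; state shown every 50 steps (Δt=0.5):
t=0.500: state=(2.005, -0.359)
t=1.000: state=(1.703, -0.802)
t=1.500: state=(1.215, -1.164)
t=2.000: state=(0.508, -1.708)
t=2.500: state=(-0.518, -2.345)
t=3.000: state=(-1.603, -1.638)
t=3.500: state=(-2.007, -0.090)
t=4.000: state=(-1.851, 0.605)
t=4.500: state=(-1.453, 0.976)
t=5.000: state=(-0.862, 1.418)
t=5.500: state=(0.006, 2.083)
t=6.000: state=(1.147, 2.225)
t=6.500: state=(1.914, 0.713)
t=7.000: state=(1.961, -0.363)
t=7.500: state=(1.656, -0.812)
t=8.000: state=(1.159, -1.191)
t=8.500: state=(0.432, -1.758)
t=9.000: state=(-0.615, -2.355)
t=9.500: state=(-1.663, -1.495)
t=10.000: state=(-2.004, -0.006)
t=10.080: state=(-1.999, 0.143)
largest grid value and its neighbours: y(5.810)=2.36458, y(5.820)=2.36507, y(5.830)=2.36479
parabola through these three points peaks at t≈5.821 with y≈2.36508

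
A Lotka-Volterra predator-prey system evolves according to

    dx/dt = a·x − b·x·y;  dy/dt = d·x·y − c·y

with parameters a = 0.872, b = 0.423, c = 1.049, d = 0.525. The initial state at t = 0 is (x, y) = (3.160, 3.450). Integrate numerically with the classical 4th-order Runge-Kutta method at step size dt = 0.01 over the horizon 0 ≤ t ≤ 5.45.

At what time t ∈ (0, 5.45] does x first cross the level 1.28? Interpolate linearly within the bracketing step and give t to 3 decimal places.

t = 1.146

t=0.000: state=(3.160, 3.450)
step 1 (dt=0.01): k1=(-1.856, 2.105), k2=(-1.865, 2.094), k3=(-1.865, 2.094), k4=(-1.873, 2.083); state += dt/6·(k1+2k2+2k3+k4)
t=0.010: state=(3.141, 3.471)
t=0.020: state=(3.123, 3.492)
t=0.030: state=(3.104, 3.512)
continuing one RK4 step at a time; state shown every 20 steps (Δt=0.2):
t=0.200: state=(2.764, 3.819)
t=0.400: state=(2.356, 4.050)
t=0.600: state=(1.983, 4.122)
t=0.800: state=(1.670, 4.046)
t=1.000: state=(1.422, 3.856)
t=1.140: state=(1.285, 3.677)
next step: t=1.150: state=(1.277, 3.664) — x has crossed 1.28
linear interpolation between t=1.140 (1.28523) and t=1.150 (1.27651) → t≈1.146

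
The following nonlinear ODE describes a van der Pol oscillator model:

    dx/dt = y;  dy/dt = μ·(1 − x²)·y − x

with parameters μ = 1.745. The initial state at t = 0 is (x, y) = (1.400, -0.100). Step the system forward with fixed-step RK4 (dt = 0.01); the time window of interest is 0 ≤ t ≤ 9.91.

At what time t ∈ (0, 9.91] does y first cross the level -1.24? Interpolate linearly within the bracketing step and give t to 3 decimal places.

t = 1.143

t=0.000: state=(1.400, -0.100)
step 1 (dt=0.01): k1=(-0.100, -1.232), k2=(-0.106, -1.222), k3=(-0.106, -1.222), k4=(-0.112, -1.212); state += dt/6·(k1+2k2+2k3+k4)
t=0.010: state=(1.399, -0.112)
t=0.020: state=(1.398, -0.124)
t=0.030: state=(1.396, -0.136)
continuing one RK4 step at a time; state shown every 50 steps (Δt=0.5):
t=0.500: state=(1.228, -0.547)
t=1.000: state=(0.849, -1.016)
t=1.140: state=(0.692, -1.235)
next step: t=1.150: state=(0.680, -1.253) — y has crossed -1.24
linear interpolation between t=1.140 (-1.23500) and t=1.150 (-1.25335) → t≈1.143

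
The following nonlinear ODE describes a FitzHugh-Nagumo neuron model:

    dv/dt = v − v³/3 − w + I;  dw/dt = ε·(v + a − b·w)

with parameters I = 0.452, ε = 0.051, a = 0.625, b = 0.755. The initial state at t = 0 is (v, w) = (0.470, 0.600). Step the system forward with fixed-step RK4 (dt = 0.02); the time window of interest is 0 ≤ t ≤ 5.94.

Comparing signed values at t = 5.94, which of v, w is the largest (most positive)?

largest component: v

t=0.000: state=(0.470, 0.600)
step 1 (dt=0.02): k1=(0.287, 0.033), k2=(0.289, 0.033), k3=(0.289, 0.033), k4=(0.291, 0.033); state += dt/6·(k1+2k2+2k3+k4)
t=0.020: state=(0.476, 0.601)
t=0.040: state=(0.482, 0.601)
t=0.060: state=(0.488, 0.602)
continuing one RK4 step at a time; state shown every 10 steps (Δt=0.2):
t=0.200: state=(0.531, 0.607)
t=0.400: state=(0.601, 0.614)
t=0.600: state=(0.678, 0.622)
t=0.800: state=(0.762, 0.631)
t=1.000: state=(0.851, 0.641)
t=1.200: state=(0.943, 0.652)
t=1.400: state=(1.036, 0.663)
t=1.600: state=(1.124, 0.675)
t=1.800: state=(1.205, 0.688)
t=2.000: state=(1.277, 0.702)
t=2.200: state=(1.338, 0.716)
t=2.400: state=(1.388, 0.731)
t=2.600: state=(1.426, 0.746)
t=2.800: state=(1.454, 0.761)
t=3.000: state=(1.474, 0.777)
t=3.200: state=(1.487, 0.792)
t=3.400: state=(1.495, 0.807)
t=3.600: state=(1.498, 0.823)
t=3.800: state=(1.498, 0.838)
t=4.000: state=(1.495, 0.853)
t=4.200: state=(1.490, 0.868)
t=4.400: state=(1.484, 0.883)
t=4.600: state=(1.476, 0.898)
t=4.800: state=(1.467, 0.912)
t=5.000: state=(1.458, 0.926)
t=5.200: state=(1.448, 0.940)
t=5.400: state=(1.437, 0.954)
t=5.600: state=(1.426, 0.968)
t=5.800: state=(1.415, 0.981)
t=5.940: state=(1.406, 0.990)
compare at T: v=1.406, w=0.990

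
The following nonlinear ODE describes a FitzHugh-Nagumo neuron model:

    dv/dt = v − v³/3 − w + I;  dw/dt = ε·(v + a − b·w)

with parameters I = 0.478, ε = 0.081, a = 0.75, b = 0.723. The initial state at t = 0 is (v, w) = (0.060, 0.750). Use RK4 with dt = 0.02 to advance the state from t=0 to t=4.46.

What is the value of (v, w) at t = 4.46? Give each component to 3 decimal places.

t=0.000: state=(0.060, 0.750)
step 1 (dt=0.02): k1=(-0.212, 0.022), k2=(-0.214, 0.022), k3=(-0.214, 0.022), k4=(-0.217, 0.021); state += dt/6·(k1+2k2+2k3+k4)
t=0.020: state=(0.056, 0.750)
t=0.040: state=(0.051, 0.751)
t=0.060: state=(0.047, 0.751)
continuing one RK4 step at a time; state shown every 10 steps (Δt=0.2):
t=0.200: state=(0.013, 0.754)
t=0.400: state=(-0.046, 0.757)
t=0.600: state=(-0.118, 0.759)
t=0.800: state=(-0.206, 0.760)
t=1.000: state=(-0.313, 0.759)
t=1.200: state=(-0.440, 0.756)
t=1.400: state=(-0.589, 0.751)
t=1.600: state=(-0.756, 0.743)
t=1.800: state=(-0.937, 0.733)
t=2.000: state=(-1.119, 0.720)
t=2.200: state=(-1.290, 0.704)
t=2.400: state=(-1.436, 0.686)
t=2.600: state=(-1.551, 0.666)
t=2.800: state=(-1.635, 0.645)
t=3.000: state=(-1.691, 0.623)
t=3.200: state=(-1.726, 0.600)
t=3.400: state=(-1.746, 0.577)
t=3.600: state=(-1.756, 0.554)
t=3.800: state=(-1.758, 0.532)
t=4.000: state=(-1.756, 0.509)
t=4.200: state=(-1.751, 0.487)
t=4.400: state=(-1.745, 0.465)
t=4.460: state=(-1.742, 0.459)

(v, w) = (-1.742, 0.459)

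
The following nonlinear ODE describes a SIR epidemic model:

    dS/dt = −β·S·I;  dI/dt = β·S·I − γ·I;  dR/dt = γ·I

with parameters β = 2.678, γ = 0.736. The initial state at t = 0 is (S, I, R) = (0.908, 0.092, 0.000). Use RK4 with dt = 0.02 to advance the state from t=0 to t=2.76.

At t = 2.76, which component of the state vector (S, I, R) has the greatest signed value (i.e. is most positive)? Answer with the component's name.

largest component: R

t=0.000: state=(0.908, 0.092, 0.000)
step 1 (dt=0.02): k1=(-0.224, 0.156, 0.068), k2=(-0.227, 0.158, 0.069), k3=(-0.227, 0.158, 0.069), k4=(-0.230, 0.160, 0.070); state += dt/6·(k1+2k2+2k3+k4)
t=0.020: state=(0.903, 0.095, 0.001)
t=0.040: state=(0.899, 0.098, 0.003)
t=0.060: state=(0.894, 0.102, 0.004)
continuing one RK4 step at a time; state shown every 5 steps (Δt=0.1):
t=0.100: state=(0.884, 0.109, 0.007)
t=0.200: state=(0.857, 0.127, 0.016)
t=0.300: state=(0.825, 0.148, 0.026)
t=0.400: state=(0.791, 0.171, 0.038)
t=0.500: state=(0.753, 0.196, 0.051)
t=0.600: state=(0.712, 0.221, 0.067)
t=0.700: state=(0.669, 0.247, 0.084)
t=0.800: state=(0.624, 0.273, 0.103)
t=0.900: state=(0.578, 0.298, 0.124)
t=1.000: state=(0.532, 0.321, 0.147)
t=1.100: state=(0.487, 0.342, 0.171)
t=1.200: state=(0.443, 0.360, 0.197)
t=1.300: state=(0.402, 0.374, 0.224)
t=1.400: state=(0.363, 0.385, 0.252)
t=1.500: state=(0.327, 0.392, 0.281)
t=1.600: state=(0.294, 0.396, 0.310)
t=1.700: state=(0.264, 0.397, 0.339)
t=1.800: state=(0.238, 0.394, 0.368)
t=1.900: state=(0.214, 0.389, 0.397)
t=2.000: state=(0.193, 0.382, 0.425)
t=2.100: state=(0.175, 0.372, 0.453)
t=2.200: state=(0.158, 0.362, 0.480)
t=2.300: state=(0.144, 0.350, 0.506)
t=2.400: state=(0.131, 0.337, 0.532)
t=2.500: state=(0.120, 0.324, 0.556)
t=2.600: state=(0.110, 0.310, 0.579)
t=2.700: state=(0.102, 0.297, 0.602)
t=2.760: state=(0.097, 0.288, 0.614)
compare at T: S=0.097, I=0.288, R=0.614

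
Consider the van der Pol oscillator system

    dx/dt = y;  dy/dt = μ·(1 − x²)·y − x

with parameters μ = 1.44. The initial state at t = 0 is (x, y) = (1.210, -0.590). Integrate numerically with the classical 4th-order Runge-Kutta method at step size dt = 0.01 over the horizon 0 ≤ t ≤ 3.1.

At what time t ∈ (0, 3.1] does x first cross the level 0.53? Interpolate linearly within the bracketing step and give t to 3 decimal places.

t = 0.716

t=0.000: state=(1.210, -0.590)
step 1 (dt=0.01): k1=(-0.590, -0.816), k2=(-0.594, -0.816), k3=(-0.594, -0.816), k4=(-0.598, -0.817); state += dt/6·(k1+2k2+2k3+k4)
t=0.010: state=(1.204, -0.598)
t=0.020: state=(1.198, -0.606)
t=0.030: state=(1.192, -0.615)
continuing one RK4 step at a time; state shown every 20 steps (Δt=0.2):
t=0.200: state=(1.075, -0.760)
t=0.400: state=(0.904, -0.963)
t=0.600: state=(0.686, -1.237)
t=0.710: state=(0.539, -1.436)
next step: t=0.720: state=(0.524, -1.457) — x has crossed 0.53
linear interpolation between t=0.710 (0.53892) and t=0.720 (0.52446) → t≈0.716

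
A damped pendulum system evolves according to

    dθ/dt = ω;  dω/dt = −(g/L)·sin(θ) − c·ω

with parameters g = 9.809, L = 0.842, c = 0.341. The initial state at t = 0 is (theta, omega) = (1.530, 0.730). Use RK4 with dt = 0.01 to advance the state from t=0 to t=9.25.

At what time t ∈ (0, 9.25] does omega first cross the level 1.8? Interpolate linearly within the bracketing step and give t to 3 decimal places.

t=0.000: state=(1.530, 0.730)
step 1 (dt=0.01): k1=(0.730, -11.889), k2=(0.671, -11.870), k3=(0.671, -11.870), k4=(0.611, -11.851); state += dt/6·(k1+2k2+2k3+k4)
t=0.010: state=(1.537, 0.611)
t=0.020: state=(1.542, 0.493)
t=0.030: state=(1.547, 0.375)
continuing one RK4 step at a time; state shown every 50 steps (Δt=0.5):
t=0.500: state=(0.532, -4.191)
t=1.000: state=(-1.192, -1.319)
t=1.280: state=(-1.125, 1.730)
next step: t=1.290: state=(-1.108, 1.829) — omega has crossed 1.8
linear interpolation between t=1.280 (1.73041) and t=1.290 (1.82902) → t≈1.287

t = 1.287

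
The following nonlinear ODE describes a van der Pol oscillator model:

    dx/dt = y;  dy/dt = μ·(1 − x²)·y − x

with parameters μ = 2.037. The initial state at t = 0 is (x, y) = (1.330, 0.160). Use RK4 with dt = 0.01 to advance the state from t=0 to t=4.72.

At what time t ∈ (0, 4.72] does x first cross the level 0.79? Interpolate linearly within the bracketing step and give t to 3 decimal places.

t=0.000: state=(1.330, 0.160)
step 1 (dt=0.01): k1=(0.160, -1.581), k2=(0.152, -1.570), k3=(0.152, -1.570), k4=(0.144, -1.559); state += dt/6·(k1+2k2+2k3+k4)
t=0.010: state=(1.332, 0.144)
t=0.020: state=(1.333, 0.129)
t=0.030: state=(1.334, 0.114)
continuing one RK4 step at a time; state shown every 20 steps (Δt=0.2):
t=0.200: state=(1.333, -0.112)
t=0.400: state=(1.290, -0.312)
t=0.600: state=(1.211, -0.472)
t=0.800: state=(1.101, -0.628)
t=1.000: state=(0.958, -0.817)
t=1.180: state=(0.791, -1.054)
next step: t=1.190: state=(0.780, -1.070) — x has crossed 0.79
linear interpolation between t=1.180 (0.79085) and t=1.190 (0.78023) → t≈1.181

t = 1.181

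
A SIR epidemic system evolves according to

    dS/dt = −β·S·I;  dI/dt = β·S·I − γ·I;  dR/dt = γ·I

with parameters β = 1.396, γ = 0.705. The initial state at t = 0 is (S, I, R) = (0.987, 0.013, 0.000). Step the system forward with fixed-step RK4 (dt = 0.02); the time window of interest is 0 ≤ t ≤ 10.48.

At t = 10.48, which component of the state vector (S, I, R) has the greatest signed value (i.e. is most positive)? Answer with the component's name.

t=0.000: state=(0.987, 0.013, 0.000)
step 1 (dt=0.02): k1=(-0.018, 0.009, 0.009), k2=(-0.018, 0.009, 0.009), k3=(-0.018, 0.009, 0.009), k4=(-0.018, 0.009, 0.009); state += dt/6·(k1+2k2+2k3+k4)
t=0.020: state=(0.987, 0.013, 0.000)
t=0.040: state=(0.986, 0.013, 0.000)
t=0.060: state=(0.986, 0.014, 0.001)
continuing one RK4 step at a time; state shown every 25 steps (Δt=0.5):
t=0.500: state=(0.976, 0.018, 0.005)
t=1.000: state=(0.962, 0.025, 0.013)
t=1.500: state=(0.942, 0.034, 0.023)
t=2.000: state=(0.916, 0.046, 0.037)
t=2.500: state=(0.883, 0.061, 0.056)
t=3.000: state=(0.841, 0.078, 0.081)
t=3.500: state=(0.792, 0.097, 0.111)
t=4.000: state=(0.735, 0.116, 0.149)
t=4.500: state=(0.673, 0.134, 0.193)
t=5.000: state=(0.610, 0.147, 0.243)
t=5.500: state=(0.549, 0.155, 0.296)
t=6.000: state=(0.492, 0.156, 0.351)
t=6.500: state=(0.442, 0.152, 0.406)
t=7.000: state=(0.399, 0.143, 0.458)
t=7.500: state=(0.362, 0.131, 0.506)
t=8.000: state=(0.332, 0.118, 0.550)
t=8.500: state=(0.307, 0.103, 0.589)
t=9.000: state=(0.287, 0.089, 0.623)
t=9.500: state=(0.271, 0.076, 0.653)
t=10.000: state=(0.258, 0.065, 0.677)
t=10.480: state=(0.248, 0.055, 0.697)
compare at T: S=0.248, I=0.055, R=0.697

largest component: R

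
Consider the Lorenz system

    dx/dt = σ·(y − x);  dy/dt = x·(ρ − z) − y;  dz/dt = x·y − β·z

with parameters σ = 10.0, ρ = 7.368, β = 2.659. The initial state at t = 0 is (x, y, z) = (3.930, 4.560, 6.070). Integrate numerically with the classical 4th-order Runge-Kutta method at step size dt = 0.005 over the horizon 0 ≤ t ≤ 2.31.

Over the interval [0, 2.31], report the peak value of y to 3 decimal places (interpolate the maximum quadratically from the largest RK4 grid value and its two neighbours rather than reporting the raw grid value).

max y = 4.592

t=0.000: state=(3.930, 4.560, 6.070)
step 1 (dt=0.005): k1=(6.300, 0.541, 1.781), k2=(6.156, 0.543, 1.846), k3=(6.160, 0.542, 1.844), k4=(6.019, 0.542, 1.907); state += dt/6·(k1+2k2+2k3+k4)
t=0.005: state=(3.961, 4.563, 6.079)
t=0.010: state=(3.990, 4.565, 6.089)
t=0.015: state=(4.018, 4.568, 6.099)
continuing one RK4 step at a time; state shown every 20 steps (Δt=0.1):
t=0.100: state=(4.343, 4.592, 6.333)
t=0.200: state=(4.482, 4.525, 6.632)
t=0.300: state=(4.452, 4.360, 6.831)
t=0.400: state=(4.318, 4.154, 6.875)
t=0.500: state=(4.146, 3.974, 6.776)
t=0.600: state=(3.991, 3.859, 6.588)
t=0.700: state=(3.891, 3.825, 6.374)
t=0.800: state=(3.860, 3.863, 6.190)
t=0.900: state=(3.893, 3.954, 6.073)
t=1.000: state=(3.974, 4.071, 6.041)
t=1.100: state=(4.078, 4.184, 6.092)
t=1.200: state=(4.177, 4.266, 6.204)
t=1.300: state=(4.249, 4.299, 6.344)
t=1.400: state=(4.275, 4.279, 6.471)
t=1.500: state=(4.256, 4.217, 6.553)
t=1.600: state=(4.203, 4.138, 6.574)
t=1.700: state=(4.134, 4.064, 6.539)
t=1.800: state=(4.070, 4.015, 6.465)
t=1.900: state=(4.027, 3.998, 6.377)
t=2.000: state=(4.012, 4.012, 6.300)
t=2.100: state=(4.025, 4.049, 6.250)
t=2.200: state=(4.057, 4.097, 6.236)
t=2.300: state=(4.100, 4.143, 6.257)
t=2.310: state=(4.104, 4.147, 6.260)
largest grid value and its neighbours: y(0.085)=4.59185, y(0.090)=4.59202, y(0.095)=4.59193
parabola through these three points peaks at t≈0.091 with y≈4.59202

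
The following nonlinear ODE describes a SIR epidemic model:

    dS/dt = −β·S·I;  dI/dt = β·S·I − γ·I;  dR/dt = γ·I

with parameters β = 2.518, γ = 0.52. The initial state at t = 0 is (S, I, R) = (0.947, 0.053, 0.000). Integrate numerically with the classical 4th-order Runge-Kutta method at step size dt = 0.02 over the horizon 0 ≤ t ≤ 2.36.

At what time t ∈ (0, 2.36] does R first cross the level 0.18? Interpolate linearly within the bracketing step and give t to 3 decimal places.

t=0.000: state=(0.947, 0.053, 0.000)
step 1 (dt=0.02): k1=(-0.126, 0.099, 0.028), k2=(-0.129, 0.100, 0.028), k3=(-0.129, 0.101, 0.028), k4=(-0.131, 0.102, 0.029); state += dt/6·(k1+2k2+2k3+k4)
t=0.020: state=(0.944, 0.055, 0.001)
t=0.040: state=(0.942, 0.057, 0.001)
t=0.060: state=(0.939, 0.059, 0.002)
continuing one RK4 step at a time; state shown every 5 steps (Δt=0.1):
t=0.100: state=(0.933, 0.064, 0.003)
t=0.200: state=(0.917, 0.076, 0.007)
t=0.300: state=(0.898, 0.091, 0.011)
t=0.400: state=(0.876, 0.108, 0.016)
t=0.500: state=(0.850, 0.128, 0.022)
t=0.600: state=(0.821, 0.150, 0.030)
t=0.700: state=(0.788, 0.174, 0.038)
t=0.800: state=(0.752, 0.200, 0.048)
t=0.900: state=(0.712, 0.229, 0.059)
t=1.000: state=(0.670, 0.259, 0.071)
t=1.100: state=(0.625, 0.289, 0.086)
t=1.200: state=(0.579, 0.319, 0.101)
t=1.300: state=(0.533, 0.349, 0.119)
t=1.400: state=(0.486, 0.376, 0.138)
t=1.500: state=(0.441, 0.401, 0.158)
t=1.600: state=(0.397, 0.423, 0.179)
next step: t=1.620: state=(0.389, 0.427, 0.184) — R has crossed 0.18
linear interpolation between t=1.600 (0.17938) and t=1.620 (0.18381) → t≈1.603

t = 1.603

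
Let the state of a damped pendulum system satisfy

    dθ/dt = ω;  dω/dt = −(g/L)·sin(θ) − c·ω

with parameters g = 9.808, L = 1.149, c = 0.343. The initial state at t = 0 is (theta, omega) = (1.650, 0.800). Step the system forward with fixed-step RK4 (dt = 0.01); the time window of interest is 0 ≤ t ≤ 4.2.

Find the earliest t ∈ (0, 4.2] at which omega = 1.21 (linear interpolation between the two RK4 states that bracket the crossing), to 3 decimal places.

t=0.000: state=(1.650, 0.800)
step 1 (dt=0.01): k1=(0.800, -8.784), k2=(0.756, -8.766), k3=(0.756, -8.766), k4=(0.712, -8.748); state += dt/6·(k1+2k2+2k3+k4)
t=0.010: state=(1.658, 0.712)
t=0.020: state=(1.664, 0.625)
t=0.030: state=(1.670, 0.538)
continuing one RK4 step at a time; state shown every 20 steps (Δt=0.2):
t=0.200: state=(1.639, -0.894)
t=0.400: state=(1.299, -2.472)
t=0.600: state=(0.674, -3.677)
t=0.800: state=(-0.104, -3.883)
t=1.000: state=(-0.798, -2.892)
t=1.200: state=(-1.220, -1.289)
t=1.400: state=(-1.310, 0.383)
t=1.500: state=(-1.231, 1.173)
next step: t=1.510: state=(-1.219, 1.249) — omega has crossed 1.21
linear interpolation between t=1.500 (1.17265) and t=1.510 (1.24881) → t≈1.505

t = 1.505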